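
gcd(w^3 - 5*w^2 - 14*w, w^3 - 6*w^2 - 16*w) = w^2 + 2*w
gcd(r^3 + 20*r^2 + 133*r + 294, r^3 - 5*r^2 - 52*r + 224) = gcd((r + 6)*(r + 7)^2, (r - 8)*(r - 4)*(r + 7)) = r + 7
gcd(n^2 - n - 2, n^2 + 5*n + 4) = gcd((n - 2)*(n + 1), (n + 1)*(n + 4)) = n + 1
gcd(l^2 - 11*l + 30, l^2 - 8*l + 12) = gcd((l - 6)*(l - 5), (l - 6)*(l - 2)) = l - 6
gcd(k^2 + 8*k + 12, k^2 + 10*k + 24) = k + 6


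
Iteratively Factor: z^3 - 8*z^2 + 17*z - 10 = (z - 5)*(z^2 - 3*z + 2) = (z - 5)*(z - 2)*(z - 1)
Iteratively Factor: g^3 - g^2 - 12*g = (g)*(g^2 - g - 12) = g*(g + 3)*(g - 4)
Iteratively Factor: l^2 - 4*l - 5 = (l - 5)*(l + 1)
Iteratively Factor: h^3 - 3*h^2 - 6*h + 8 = (h - 4)*(h^2 + h - 2) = (h - 4)*(h + 2)*(h - 1)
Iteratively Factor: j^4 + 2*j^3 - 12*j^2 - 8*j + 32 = (j - 2)*(j^3 + 4*j^2 - 4*j - 16) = (j - 2)*(j + 2)*(j^2 + 2*j - 8) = (j - 2)^2*(j + 2)*(j + 4)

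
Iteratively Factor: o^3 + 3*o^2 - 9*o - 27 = (o + 3)*(o^2 - 9) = (o - 3)*(o + 3)*(o + 3)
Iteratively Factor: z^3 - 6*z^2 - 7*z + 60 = (z - 4)*(z^2 - 2*z - 15) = (z - 5)*(z - 4)*(z + 3)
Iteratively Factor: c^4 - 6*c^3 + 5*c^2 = (c)*(c^3 - 6*c^2 + 5*c) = c^2*(c^2 - 6*c + 5) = c^2*(c - 1)*(c - 5)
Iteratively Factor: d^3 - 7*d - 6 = (d + 2)*(d^2 - 2*d - 3) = (d - 3)*(d + 2)*(d + 1)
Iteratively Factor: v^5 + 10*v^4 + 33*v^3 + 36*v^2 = (v)*(v^4 + 10*v^3 + 33*v^2 + 36*v) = v*(v + 4)*(v^3 + 6*v^2 + 9*v) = v*(v + 3)*(v + 4)*(v^2 + 3*v) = v*(v + 3)^2*(v + 4)*(v)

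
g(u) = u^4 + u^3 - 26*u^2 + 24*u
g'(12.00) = 6744.00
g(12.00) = 19008.00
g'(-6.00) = -420.00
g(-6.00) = 0.00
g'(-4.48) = -42.49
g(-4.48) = -316.44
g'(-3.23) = 88.47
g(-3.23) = -273.63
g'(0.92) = -18.19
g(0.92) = 1.57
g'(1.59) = -35.02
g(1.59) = -17.16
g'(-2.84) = 104.25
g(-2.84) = -235.72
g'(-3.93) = 31.90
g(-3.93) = -318.04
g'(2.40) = -28.22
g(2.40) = -45.16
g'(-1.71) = 101.69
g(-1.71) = -113.52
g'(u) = 4*u^3 + 3*u^2 - 52*u + 24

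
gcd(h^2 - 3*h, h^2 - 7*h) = h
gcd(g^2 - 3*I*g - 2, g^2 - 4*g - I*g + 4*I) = g - I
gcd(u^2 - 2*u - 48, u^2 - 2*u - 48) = u^2 - 2*u - 48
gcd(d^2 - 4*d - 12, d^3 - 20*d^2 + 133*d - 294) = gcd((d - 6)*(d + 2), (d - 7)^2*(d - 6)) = d - 6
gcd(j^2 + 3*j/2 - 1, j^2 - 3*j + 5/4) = j - 1/2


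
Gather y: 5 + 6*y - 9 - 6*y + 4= 0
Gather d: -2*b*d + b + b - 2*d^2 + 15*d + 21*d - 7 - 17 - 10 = 2*b - 2*d^2 + d*(36 - 2*b) - 34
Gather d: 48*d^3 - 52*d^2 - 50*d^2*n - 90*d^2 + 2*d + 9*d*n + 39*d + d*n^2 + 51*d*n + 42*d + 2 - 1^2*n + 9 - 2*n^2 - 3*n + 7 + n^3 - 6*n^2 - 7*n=48*d^3 + d^2*(-50*n - 142) + d*(n^2 + 60*n + 83) + n^3 - 8*n^2 - 11*n + 18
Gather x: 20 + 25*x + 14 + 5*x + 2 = 30*x + 36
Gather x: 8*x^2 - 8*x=8*x^2 - 8*x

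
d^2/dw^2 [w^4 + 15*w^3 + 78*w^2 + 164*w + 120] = 12*w^2 + 90*w + 156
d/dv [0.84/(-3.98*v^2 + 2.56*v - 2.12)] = (6.6864*v - 2.1504)/(3.98*v^2 - 2.56*v + 2.12)^2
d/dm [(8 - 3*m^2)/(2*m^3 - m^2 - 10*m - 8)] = 2*(3*m^4 - 9*m^2 + 32*m + 40)/(4*m^6 - 4*m^5 - 39*m^4 - 12*m^3 + 116*m^2 + 160*m + 64)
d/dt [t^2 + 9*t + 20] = 2*t + 9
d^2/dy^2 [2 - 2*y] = 0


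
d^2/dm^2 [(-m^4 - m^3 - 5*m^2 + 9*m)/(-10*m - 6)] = (75*m^4 + 145*m^3 + 99*m^2 + 27*m + 180)/(125*m^3 + 225*m^2 + 135*m + 27)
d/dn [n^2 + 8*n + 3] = 2*n + 8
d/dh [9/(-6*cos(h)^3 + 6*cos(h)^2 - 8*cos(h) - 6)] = 9*(-9*cos(h)^2 + 6*cos(h) - 4)*sin(h)/(2*(3*cos(h)^3 - 3*cos(h)^2 + 4*cos(h) + 3)^2)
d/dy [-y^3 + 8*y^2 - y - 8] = -3*y^2 + 16*y - 1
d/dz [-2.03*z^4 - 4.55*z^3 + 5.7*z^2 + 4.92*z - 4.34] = -8.12*z^3 - 13.65*z^2 + 11.4*z + 4.92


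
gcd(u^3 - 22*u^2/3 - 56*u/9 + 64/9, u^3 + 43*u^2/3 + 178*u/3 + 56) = u + 4/3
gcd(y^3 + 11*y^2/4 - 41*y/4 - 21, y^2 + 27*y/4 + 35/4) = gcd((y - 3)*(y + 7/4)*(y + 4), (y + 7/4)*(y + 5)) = y + 7/4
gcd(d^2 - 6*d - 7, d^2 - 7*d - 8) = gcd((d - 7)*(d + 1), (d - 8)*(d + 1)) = d + 1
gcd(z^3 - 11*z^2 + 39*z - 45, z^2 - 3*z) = z - 3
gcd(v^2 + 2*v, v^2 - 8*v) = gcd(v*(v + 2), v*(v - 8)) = v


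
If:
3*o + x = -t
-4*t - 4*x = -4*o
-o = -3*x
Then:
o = 0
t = 0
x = 0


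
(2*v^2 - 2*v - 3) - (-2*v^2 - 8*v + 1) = 4*v^2 + 6*v - 4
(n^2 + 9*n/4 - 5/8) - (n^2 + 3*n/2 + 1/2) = 3*n/4 - 9/8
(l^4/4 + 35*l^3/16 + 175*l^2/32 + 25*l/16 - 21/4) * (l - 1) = l^5/4 + 31*l^4/16 + 105*l^3/32 - 125*l^2/32 - 109*l/16 + 21/4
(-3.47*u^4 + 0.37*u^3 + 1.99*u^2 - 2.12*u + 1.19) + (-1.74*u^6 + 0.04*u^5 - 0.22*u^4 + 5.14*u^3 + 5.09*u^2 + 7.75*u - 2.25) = -1.74*u^6 + 0.04*u^5 - 3.69*u^4 + 5.51*u^3 + 7.08*u^2 + 5.63*u - 1.06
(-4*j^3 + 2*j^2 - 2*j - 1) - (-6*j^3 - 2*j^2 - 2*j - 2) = 2*j^3 + 4*j^2 + 1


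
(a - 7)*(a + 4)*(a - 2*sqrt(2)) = a^3 - 3*a^2 - 2*sqrt(2)*a^2 - 28*a + 6*sqrt(2)*a + 56*sqrt(2)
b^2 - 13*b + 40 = (b - 8)*(b - 5)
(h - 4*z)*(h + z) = h^2 - 3*h*z - 4*z^2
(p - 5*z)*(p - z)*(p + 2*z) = p^3 - 4*p^2*z - 7*p*z^2 + 10*z^3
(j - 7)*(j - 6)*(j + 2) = j^3 - 11*j^2 + 16*j + 84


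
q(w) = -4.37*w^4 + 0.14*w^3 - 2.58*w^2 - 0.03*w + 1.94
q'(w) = -17.48*w^3 + 0.42*w^2 - 5.16*w - 0.03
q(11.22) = -69380.72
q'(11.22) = -24694.99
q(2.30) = -132.36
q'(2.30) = -222.36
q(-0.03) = 1.94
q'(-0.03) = 0.13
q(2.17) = -105.74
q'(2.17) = -187.87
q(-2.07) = -90.53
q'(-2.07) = 167.49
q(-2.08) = -92.22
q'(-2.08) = 169.82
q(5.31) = -3524.24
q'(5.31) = -2632.72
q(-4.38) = -1667.53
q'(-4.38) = 1499.43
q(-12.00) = -91227.46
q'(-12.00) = 30327.81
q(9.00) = -28776.82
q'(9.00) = -12755.37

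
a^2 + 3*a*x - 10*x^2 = (a - 2*x)*(a + 5*x)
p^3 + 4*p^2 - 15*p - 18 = (p - 3)*(p + 1)*(p + 6)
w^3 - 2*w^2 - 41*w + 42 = (w - 7)*(w - 1)*(w + 6)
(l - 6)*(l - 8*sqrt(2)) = l^2 - 8*sqrt(2)*l - 6*l + 48*sqrt(2)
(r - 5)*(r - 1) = r^2 - 6*r + 5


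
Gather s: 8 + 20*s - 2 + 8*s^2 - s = 8*s^2 + 19*s + 6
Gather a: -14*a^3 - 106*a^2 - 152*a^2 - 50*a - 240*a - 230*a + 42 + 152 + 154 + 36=-14*a^3 - 258*a^2 - 520*a + 384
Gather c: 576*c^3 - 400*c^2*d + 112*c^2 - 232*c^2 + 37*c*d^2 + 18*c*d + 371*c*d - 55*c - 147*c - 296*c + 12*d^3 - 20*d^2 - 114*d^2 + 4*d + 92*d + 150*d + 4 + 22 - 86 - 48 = 576*c^3 + c^2*(-400*d - 120) + c*(37*d^2 + 389*d - 498) + 12*d^3 - 134*d^2 + 246*d - 108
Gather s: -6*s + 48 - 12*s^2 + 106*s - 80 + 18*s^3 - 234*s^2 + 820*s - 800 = 18*s^3 - 246*s^2 + 920*s - 832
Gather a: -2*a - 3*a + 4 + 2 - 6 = -5*a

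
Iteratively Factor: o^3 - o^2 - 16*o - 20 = (o - 5)*(o^2 + 4*o + 4) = (o - 5)*(o + 2)*(o + 2)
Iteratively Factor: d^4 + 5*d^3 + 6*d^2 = (d + 2)*(d^3 + 3*d^2) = d*(d + 2)*(d^2 + 3*d) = d*(d + 2)*(d + 3)*(d)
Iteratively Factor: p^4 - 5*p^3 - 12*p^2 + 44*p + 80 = (p + 2)*(p^3 - 7*p^2 + 2*p + 40) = (p - 4)*(p + 2)*(p^2 - 3*p - 10) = (p - 5)*(p - 4)*(p + 2)*(p + 2)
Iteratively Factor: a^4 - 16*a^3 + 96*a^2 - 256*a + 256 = (a - 4)*(a^3 - 12*a^2 + 48*a - 64) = (a - 4)^2*(a^2 - 8*a + 16) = (a - 4)^3*(a - 4)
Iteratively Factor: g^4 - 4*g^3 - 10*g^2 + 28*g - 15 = (g - 1)*(g^3 - 3*g^2 - 13*g + 15) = (g - 5)*(g - 1)*(g^2 + 2*g - 3) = (g - 5)*(g - 1)*(g + 3)*(g - 1)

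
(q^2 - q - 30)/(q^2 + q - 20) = (q - 6)/(q - 4)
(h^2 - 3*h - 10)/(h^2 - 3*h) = (h^2 - 3*h - 10)/(h*(h - 3))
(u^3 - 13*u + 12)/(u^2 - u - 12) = (-u^3 + 13*u - 12)/(-u^2 + u + 12)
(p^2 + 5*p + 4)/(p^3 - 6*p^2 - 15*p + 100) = (p + 1)/(p^2 - 10*p + 25)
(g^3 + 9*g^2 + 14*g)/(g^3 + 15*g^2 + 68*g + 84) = g/(g + 6)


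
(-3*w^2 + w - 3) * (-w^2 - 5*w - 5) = 3*w^4 + 14*w^3 + 13*w^2 + 10*w + 15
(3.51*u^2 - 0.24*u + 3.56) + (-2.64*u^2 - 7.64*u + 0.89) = 0.87*u^2 - 7.88*u + 4.45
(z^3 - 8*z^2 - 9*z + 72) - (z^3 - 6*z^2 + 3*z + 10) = -2*z^2 - 12*z + 62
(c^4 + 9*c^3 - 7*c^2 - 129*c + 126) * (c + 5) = c^5 + 14*c^4 + 38*c^3 - 164*c^2 - 519*c + 630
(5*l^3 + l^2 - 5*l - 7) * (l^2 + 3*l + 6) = 5*l^5 + 16*l^4 + 28*l^3 - 16*l^2 - 51*l - 42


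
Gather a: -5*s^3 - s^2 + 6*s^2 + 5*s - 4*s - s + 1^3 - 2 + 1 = -5*s^3 + 5*s^2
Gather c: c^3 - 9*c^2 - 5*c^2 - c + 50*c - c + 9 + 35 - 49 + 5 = c^3 - 14*c^2 + 48*c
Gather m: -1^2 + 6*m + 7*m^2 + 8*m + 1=7*m^2 + 14*m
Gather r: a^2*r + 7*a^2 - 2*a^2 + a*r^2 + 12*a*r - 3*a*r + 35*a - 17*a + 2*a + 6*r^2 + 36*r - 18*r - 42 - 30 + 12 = 5*a^2 + 20*a + r^2*(a + 6) + r*(a^2 + 9*a + 18) - 60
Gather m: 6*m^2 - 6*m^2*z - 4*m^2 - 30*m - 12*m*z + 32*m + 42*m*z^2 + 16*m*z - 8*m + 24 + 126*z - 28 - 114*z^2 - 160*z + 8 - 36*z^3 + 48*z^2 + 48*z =m^2*(2 - 6*z) + m*(42*z^2 + 4*z - 6) - 36*z^3 - 66*z^2 + 14*z + 4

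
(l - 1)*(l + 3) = l^2 + 2*l - 3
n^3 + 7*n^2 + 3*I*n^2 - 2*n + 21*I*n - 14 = (n + 7)*(n + I)*(n + 2*I)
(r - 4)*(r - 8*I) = r^2 - 4*r - 8*I*r + 32*I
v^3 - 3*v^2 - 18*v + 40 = (v - 5)*(v - 2)*(v + 4)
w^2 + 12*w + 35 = (w + 5)*(w + 7)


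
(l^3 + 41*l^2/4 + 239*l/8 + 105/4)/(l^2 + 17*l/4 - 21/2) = (8*l^2 + 34*l + 35)/(2*(4*l - 7))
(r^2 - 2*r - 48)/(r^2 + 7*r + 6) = (r - 8)/(r + 1)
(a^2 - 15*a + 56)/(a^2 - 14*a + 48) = (a - 7)/(a - 6)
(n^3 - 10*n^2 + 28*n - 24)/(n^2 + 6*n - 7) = (n^3 - 10*n^2 + 28*n - 24)/(n^2 + 6*n - 7)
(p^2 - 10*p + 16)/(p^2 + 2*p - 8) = (p - 8)/(p + 4)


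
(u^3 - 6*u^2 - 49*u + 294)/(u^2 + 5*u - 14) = (u^2 - 13*u + 42)/(u - 2)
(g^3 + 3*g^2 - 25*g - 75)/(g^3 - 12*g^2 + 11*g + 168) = (g^2 - 25)/(g^2 - 15*g + 56)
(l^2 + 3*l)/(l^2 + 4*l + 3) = l/(l + 1)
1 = 1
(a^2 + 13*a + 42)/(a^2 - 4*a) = (a^2 + 13*a + 42)/(a*(a - 4))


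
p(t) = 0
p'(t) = 0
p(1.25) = 0.00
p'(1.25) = 0.00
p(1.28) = 0.00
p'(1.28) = 0.00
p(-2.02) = 0.00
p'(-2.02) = 0.00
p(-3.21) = 0.00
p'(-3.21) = 0.00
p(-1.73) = 0.00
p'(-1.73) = 0.00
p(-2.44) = 0.00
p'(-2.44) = 0.00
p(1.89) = 0.00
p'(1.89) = 0.00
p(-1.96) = 0.00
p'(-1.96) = 0.00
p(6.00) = 0.00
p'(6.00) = 0.00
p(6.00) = 0.00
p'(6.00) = 0.00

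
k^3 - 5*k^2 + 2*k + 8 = (k - 4)*(k - 2)*(k + 1)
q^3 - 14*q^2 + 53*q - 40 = (q - 8)*(q - 5)*(q - 1)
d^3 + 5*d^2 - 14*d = d*(d - 2)*(d + 7)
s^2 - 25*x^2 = (s - 5*x)*(s + 5*x)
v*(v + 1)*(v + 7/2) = v^3 + 9*v^2/2 + 7*v/2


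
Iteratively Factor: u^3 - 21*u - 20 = (u + 1)*(u^2 - u - 20) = (u - 5)*(u + 1)*(u + 4)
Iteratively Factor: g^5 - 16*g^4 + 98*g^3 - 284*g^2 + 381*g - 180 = (g - 5)*(g^4 - 11*g^3 + 43*g^2 - 69*g + 36) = (g - 5)*(g - 3)*(g^3 - 8*g^2 + 19*g - 12) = (g - 5)*(g - 3)*(g - 1)*(g^2 - 7*g + 12) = (g - 5)*(g - 4)*(g - 3)*(g - 1)*(g - 3)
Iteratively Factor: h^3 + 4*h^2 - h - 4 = (h + 4)*(h^2 - 1) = (h + 1)*(h + 4)*(h - 1)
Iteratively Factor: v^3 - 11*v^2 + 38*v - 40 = (v - 4)*(v^2 - 7*v + 10) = (v - 5)*(v - 4)*(v - 2)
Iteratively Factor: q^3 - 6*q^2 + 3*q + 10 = (q - 2)*(q^2 - 4*q - 5) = (q - 5)*(q - 2)*(q + 1)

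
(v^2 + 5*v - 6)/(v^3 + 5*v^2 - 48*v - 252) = (v - 1)/(v^2 - v - 42)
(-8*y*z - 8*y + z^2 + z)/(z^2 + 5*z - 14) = (-8*y*z - 8*y + z^2 + z)/(z^2 + 5*z - 14)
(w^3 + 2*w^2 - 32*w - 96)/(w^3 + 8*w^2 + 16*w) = (w - 6)/w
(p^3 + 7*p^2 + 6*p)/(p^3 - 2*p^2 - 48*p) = (p + 1)/(p - 8)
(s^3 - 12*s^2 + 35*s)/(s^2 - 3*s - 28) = s*(s - 5)/(s + 4)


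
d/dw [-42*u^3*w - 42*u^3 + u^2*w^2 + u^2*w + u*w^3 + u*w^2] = u*(-42*u^2 + 2*u*w + u + 3*w^2 + 2*w)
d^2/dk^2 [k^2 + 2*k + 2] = 2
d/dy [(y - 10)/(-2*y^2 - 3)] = (-2*y^2 + 4*y*(y - 10) - 3)/(2*y^2 + 3)^2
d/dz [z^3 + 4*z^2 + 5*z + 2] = 3*z^2 + 8*z + 5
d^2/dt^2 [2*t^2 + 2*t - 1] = 4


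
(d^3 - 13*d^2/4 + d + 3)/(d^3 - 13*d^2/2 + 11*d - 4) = (4*d^2 - 5*d - 6)/(2*(2*d^2 - 9*d + 4))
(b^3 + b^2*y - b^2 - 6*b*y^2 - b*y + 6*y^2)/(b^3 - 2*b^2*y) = (b^2 + 3*b*y - b - 3*y)/b^2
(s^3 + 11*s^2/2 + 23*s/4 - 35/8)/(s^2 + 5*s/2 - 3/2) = (s^2 + 6*s + 35/4)/(s + 3)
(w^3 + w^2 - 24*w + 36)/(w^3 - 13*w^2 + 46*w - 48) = (w + 6)/(w - 8)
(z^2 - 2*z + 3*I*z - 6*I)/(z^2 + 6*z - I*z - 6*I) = (z^2 + z*(-2 + 3*I) - 6*I)/(z^2 + z*(6 - I) - 6*I)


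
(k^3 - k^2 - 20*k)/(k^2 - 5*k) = k + 4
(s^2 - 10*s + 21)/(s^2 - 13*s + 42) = (s - 3)/(s - 6)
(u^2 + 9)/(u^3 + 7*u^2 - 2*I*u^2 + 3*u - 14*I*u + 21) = (u + 3*I)/(u^2 + u*(7 + I) + 7*I)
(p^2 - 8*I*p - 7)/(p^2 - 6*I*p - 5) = (p - 7*I)/(p - 5*I)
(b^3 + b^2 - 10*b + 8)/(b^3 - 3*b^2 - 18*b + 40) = (b - 1)/(b - 5)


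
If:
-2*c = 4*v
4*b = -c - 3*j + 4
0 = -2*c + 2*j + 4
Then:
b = 2*v + 5/2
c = -2*v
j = -2*v - 2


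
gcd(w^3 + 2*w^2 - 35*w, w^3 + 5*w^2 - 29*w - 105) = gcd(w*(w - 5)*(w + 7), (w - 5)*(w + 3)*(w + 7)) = w^2 + 2*w - 35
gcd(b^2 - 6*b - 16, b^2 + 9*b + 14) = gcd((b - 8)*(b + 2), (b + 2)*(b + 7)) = b + 2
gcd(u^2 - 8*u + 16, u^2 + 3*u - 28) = u - 4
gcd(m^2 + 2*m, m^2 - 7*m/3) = m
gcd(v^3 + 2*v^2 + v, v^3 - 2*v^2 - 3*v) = v^2 + v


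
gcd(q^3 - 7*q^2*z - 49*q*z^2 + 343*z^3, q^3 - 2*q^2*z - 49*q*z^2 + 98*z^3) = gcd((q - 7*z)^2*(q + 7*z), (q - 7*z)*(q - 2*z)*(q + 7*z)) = -q^2 + 49*z^2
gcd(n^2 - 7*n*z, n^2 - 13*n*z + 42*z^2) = -n + 7*z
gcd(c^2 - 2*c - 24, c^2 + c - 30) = 1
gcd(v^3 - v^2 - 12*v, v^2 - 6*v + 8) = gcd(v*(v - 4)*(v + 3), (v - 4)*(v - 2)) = v - 4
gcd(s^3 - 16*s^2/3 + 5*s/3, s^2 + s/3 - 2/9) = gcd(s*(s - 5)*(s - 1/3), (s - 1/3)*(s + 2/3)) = s - 1/3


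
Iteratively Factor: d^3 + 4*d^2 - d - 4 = (d - 1)*(d^2 + 5*d + 4) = (d - 1)*(d + 1)*(d + 4)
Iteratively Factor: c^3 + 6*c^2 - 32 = (c + 4)*(c^2 + 2*c - 8) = (c + 4)^2*(c - 2)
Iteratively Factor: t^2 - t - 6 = (t + 2)*(t - 3)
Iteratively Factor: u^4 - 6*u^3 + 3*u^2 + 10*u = (u)*(u^3 - 6*u^2 + 3*u + 10) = u*(u - 5)*(u^2 - u - 2) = u*(u - 5)*(u + 1)*(u - 2)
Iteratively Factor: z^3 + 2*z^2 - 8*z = (z + 4)*(z^2 - 2*z) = z*(z + 4)*(z - 2)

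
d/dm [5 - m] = -1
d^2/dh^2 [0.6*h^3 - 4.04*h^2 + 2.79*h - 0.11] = 3.6*h - 8.08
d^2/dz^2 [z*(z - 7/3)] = 2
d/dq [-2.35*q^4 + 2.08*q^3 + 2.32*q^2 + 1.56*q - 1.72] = -9.4*q^3 + 6.24*q^2 + 4.64*q + 1.56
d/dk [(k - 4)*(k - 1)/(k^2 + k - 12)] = 2*(3*k^2 - 16*k + 28)/(k^4 + 2*k^3 - 23*k^2 - 24*k + 144)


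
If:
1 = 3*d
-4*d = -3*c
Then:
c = 4/9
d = 1/3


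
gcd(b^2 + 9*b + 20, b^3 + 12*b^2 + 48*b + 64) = b + 4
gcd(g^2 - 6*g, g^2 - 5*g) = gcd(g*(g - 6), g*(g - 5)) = g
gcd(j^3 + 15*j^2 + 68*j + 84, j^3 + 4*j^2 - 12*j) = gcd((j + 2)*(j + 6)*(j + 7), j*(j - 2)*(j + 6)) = j + 6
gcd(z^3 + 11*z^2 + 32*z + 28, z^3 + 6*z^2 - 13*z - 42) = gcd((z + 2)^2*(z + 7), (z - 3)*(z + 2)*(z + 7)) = z^2 + 9*z + 14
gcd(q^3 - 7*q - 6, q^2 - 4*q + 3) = q - 3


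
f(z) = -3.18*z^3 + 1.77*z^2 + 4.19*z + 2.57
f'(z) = -9.54*z^2 + 3.54*z + 4.19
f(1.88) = -4.43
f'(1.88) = -22.87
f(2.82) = -42.85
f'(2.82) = -61.69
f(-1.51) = 11.23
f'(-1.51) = -22.91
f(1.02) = 5.31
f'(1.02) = -2.12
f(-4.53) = 315.52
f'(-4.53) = -207.62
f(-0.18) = 1.89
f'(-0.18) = 3.24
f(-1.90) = 22.81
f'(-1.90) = -36.98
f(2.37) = -19.89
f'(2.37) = -41.01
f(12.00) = -5187.31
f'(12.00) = -1327.09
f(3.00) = -54.79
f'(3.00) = -71.05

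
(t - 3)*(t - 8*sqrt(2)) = t^2 - 8*sqrt(2)*t - 3*t + 24*sqrt(2)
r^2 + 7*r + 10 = (r + 2)*(r + 5)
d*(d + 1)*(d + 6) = d^3 + 7*d^2 + 6*d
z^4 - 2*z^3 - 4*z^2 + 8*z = z*(z - 2)^2*(z + 2)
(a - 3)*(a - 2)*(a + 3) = a^3 - 2*a^2 - 9*a + 18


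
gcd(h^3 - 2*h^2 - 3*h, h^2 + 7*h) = h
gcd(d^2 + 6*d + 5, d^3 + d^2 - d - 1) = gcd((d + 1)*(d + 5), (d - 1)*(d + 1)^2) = d + 1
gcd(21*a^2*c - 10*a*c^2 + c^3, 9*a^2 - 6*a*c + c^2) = 3*a - c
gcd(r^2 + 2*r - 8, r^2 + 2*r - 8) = r^2 + 2*r - 8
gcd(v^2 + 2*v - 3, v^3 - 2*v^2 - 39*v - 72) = v + 3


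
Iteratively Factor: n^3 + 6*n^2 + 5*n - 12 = (n + 4)*(n^2 + 2*n - 3) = (n + 3)*(n + 4)*(n - 1)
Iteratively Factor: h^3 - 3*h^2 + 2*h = (h - 2)*(h^2 - h) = (h - 2)*(h - 1)*(h)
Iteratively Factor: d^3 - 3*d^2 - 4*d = (d + 1)*(d^2 - 4*d) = d*(d + 1)*(d - 4)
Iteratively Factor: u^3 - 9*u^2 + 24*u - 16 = (u - 1)*(u^2 - 8*u + 16) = (u - 4)*(u - 1)*(u - 4)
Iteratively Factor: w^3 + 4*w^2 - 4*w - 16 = (w - 2)*(w^2 + 6*w + 8) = (w - 2)*(w + 2)*(w + 4)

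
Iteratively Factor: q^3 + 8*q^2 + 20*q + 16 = (q + 2)*(q^2 + 6*q + 8) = (q + 2)^2*(q + 4)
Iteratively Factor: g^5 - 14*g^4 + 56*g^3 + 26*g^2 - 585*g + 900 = (g - 3)*(g^4 - 11*g^3 + 23*g^2 + 95*g - 300) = (g - 5)*(g - 3)*(g^3 - 6*g^2 - 7*g + 60) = (g - 5)*(g - 4)*(g - 3)*(g^2 - 2*g - 15) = (g - 5)*(g - 4)*(g - 3)*(g + 3)*(g - 5)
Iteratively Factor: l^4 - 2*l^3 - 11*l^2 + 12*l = (l)*(l^3 - 2*l^2 - 11*l + 12) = l*(l + 3)*(l^2 - 5*l + 4) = l*(l - 4)*(l + 3)*(l - 1)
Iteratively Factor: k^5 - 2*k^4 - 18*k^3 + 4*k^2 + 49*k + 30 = (k + 1)*(k^4 - 3*k^3 - 15*k^2 + 19*k + 30) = (k - 5)*(k + 1)*(k^3 + 2*k^2 - 5*k - 6) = (k - 5)*(k - 2)*(k + 1)*(k^2 + 4*k + 3) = (k - 5)*(k - 2)*(k + 1)^2*(k + 3)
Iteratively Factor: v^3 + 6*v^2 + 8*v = (v + 2)*(v^2 + 4*v) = (v + 2)*(v + 4)*(v)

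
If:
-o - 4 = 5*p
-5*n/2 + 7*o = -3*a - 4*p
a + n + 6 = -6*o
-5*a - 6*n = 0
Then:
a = 423/221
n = -705/442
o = -931/884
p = -521/884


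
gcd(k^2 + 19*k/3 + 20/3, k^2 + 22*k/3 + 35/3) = k + 5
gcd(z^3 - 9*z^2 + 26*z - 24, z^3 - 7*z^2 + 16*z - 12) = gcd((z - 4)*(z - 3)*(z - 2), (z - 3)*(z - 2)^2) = z^2 - 5*z + 6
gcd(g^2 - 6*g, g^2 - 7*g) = g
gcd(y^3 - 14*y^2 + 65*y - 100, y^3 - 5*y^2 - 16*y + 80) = y^2 - 9*y + 20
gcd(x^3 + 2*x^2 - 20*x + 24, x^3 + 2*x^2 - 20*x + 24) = x^3 + 2*x^2 - 20*x + 24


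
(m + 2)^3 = m^3 + 6*m^2 + 12*m + 8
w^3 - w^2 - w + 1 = (w - 1)^2*(w + 1)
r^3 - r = r*(r - 1)*(r + 1)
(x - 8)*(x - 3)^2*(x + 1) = x^4 - 13*x^3 + 43*x^2 - 15*x - 72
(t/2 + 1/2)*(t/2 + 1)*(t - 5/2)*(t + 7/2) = t^4/4 + t^3 - 15*t^2/16 - 97*t/16 - 35/8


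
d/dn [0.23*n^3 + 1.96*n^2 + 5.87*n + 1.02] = 0.69*n^2 + 3.92*n + 5.87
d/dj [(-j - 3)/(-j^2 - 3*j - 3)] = (j^2 + 3*j - (j + 3)*(2*j + 3) + 3)/(j^2 + 3*j + 3)^2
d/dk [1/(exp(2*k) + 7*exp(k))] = (-2*exp(k) - 7)*exp(-k)/(exp(k) + 7)^2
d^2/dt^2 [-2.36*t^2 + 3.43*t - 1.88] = -4.72000000000000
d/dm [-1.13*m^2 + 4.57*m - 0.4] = 4.57 - 2.26*m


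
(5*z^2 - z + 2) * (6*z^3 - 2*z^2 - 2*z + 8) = 30*z^5 - 16*z^4 + 4*z^3 + 38*z^2 - 12*z + 16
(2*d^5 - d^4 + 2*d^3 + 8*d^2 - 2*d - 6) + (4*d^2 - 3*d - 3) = 2*d^5 - d^4 + 2*d^3 + 12*d^2 - 5*d - 9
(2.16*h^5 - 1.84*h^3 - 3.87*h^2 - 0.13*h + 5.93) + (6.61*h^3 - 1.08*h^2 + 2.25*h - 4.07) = 2.16*h^5 + 4.77*h^3 - 4.95*h^2 + 2.12*h + 1.86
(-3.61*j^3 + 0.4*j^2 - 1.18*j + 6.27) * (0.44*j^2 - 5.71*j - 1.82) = -1.5884*j^5 + 20.7891*j^4 + 3.767*j^3 + 8.7686*j^2 - 33.6541*j - 11.4114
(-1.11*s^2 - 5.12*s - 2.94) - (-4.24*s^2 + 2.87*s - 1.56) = 3.13*s^2 - 7.99*s - 1.38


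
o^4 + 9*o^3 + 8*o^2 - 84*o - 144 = (o - 3)*(o + 2)*(o + 4)*(o + 6)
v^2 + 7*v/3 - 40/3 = (v - 8/3)*(v + 5)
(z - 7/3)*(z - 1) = z^2 - 10*z/3 + 7/3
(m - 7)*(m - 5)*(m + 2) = m^3 - 10*m^2 + 11*m + 70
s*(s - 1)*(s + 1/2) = s^3 - s^2/2 - s/2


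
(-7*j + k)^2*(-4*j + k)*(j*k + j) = -196*j^4*k - 196*j^4 + 105*j^3*k^2 + 105*j^3*k - 18*j^2*k^3 - 18*j^2*k^2 + j*k^4 + j*k^3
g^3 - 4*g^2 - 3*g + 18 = (g - 3)^2*(g + 2)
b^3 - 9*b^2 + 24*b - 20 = (b - 5)*(b - 2)^2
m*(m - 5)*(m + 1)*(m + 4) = m^4 - 21*m^2 - 20*m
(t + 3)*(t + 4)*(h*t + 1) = h*t^3 + 7*h*t^2 + 12*h*t + t^2 + 7*t + 12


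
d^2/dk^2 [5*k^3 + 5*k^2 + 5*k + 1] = 30*k + 10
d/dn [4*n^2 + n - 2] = 8*n + 1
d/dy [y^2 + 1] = 2*y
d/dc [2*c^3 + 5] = 6*c^2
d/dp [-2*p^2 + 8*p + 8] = 8 - 4*p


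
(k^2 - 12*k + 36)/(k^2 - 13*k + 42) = (k - 6)/(k - 7)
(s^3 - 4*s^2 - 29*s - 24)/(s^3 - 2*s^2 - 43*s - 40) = (s + 3)/(s + 5)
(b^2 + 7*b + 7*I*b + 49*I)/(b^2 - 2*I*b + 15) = (b^2 + 7*b*(1 + I) + 49*I)/(b^2 - 2*I*b + 15)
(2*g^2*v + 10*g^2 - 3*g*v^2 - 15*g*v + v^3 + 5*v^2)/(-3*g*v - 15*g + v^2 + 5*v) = (2*g^2 - 3*g*v + v^2)/(-3*g + v)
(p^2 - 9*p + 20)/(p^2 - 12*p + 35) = (p - 4)/(p - 7)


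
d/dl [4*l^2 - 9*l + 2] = 8*l - 9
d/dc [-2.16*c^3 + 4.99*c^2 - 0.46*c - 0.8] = -6.48*c^2 + 9.98*c - 0.46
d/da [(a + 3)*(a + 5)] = 2*a + 8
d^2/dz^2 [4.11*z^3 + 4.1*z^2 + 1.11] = 24.66*z + 8.2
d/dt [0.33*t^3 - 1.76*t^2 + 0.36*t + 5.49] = 0.99*t^2 - 3.52*t + 0.36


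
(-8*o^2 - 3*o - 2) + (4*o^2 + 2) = -4*o^2 - 3*o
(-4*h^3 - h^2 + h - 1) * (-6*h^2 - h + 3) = 24*h^5 + 10*h^4 - 17*h^3 + 2*h^2 + 4*h - 3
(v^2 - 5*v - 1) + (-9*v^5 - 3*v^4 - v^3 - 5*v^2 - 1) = -9*v^5 - 3*v^4 - v^3 - 4*v^2 - 5*v - 2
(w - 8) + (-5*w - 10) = -4*w - 18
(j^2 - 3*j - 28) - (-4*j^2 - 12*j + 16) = 5*j^2 + 9*j - 44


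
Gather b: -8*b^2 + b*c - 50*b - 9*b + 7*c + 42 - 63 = -8*b^2 + b*(c - 59) + 7*c - 21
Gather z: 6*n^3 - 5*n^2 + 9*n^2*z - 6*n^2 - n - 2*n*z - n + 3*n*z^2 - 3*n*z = 6*n^3 - 11*n^2 + 3*n*z^2 - 2*n + z*(9*n^2 - 5*n)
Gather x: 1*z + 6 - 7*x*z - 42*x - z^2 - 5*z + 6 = x*(-7*z - 42) - z^2 - 4*z + 12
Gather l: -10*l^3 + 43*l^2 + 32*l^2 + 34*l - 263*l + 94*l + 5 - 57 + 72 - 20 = -10*l^3 + 75*l^2 - 135*l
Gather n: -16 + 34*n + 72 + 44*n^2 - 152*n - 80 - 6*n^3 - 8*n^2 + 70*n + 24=-6*n^3 + 36*n^2 - 48*n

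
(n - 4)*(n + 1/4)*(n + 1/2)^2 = n^4 - 11*n^3/4 - 9*n^2/2 - 31*n/16 - 1/4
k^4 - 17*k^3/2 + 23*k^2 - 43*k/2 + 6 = (k - 4)*(k - 3)*(k - 1)*(k - 1/2)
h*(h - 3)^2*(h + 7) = h^4 + h^3 - 33*h^2 + 63*h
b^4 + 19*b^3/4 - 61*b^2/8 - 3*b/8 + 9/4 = (b - 1)*(b - 3/4)*(b + 1/2)*(b + 6)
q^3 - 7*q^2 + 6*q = q*(q - 6)*(q - 1)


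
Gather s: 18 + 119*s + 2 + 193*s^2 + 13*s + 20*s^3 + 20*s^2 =20*s^3 + 213*s^2 + 132*s + 20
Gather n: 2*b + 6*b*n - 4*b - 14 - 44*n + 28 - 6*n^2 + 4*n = -2*b - 6*n^2 + n*(6*b - 40) + 14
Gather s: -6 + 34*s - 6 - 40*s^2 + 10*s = -40*s^2 + 44*s - 12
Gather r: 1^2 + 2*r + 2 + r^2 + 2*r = r^2 + 4*r + 3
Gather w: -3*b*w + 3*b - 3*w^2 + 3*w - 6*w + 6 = 3*b - 3*w^2 + w*(-3*b - 3) + 6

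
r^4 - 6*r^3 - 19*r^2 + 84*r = r*(r - 7)*(r - 3)*(r + 4)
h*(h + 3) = h^2 + 3*h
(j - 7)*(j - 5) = j^2 - 12*j + 35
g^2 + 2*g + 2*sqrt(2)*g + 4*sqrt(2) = (g + 2)*(g + 2*sqrt(2))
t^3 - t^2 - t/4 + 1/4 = (t - 1)*(t - 1/2)*(t + 1/2)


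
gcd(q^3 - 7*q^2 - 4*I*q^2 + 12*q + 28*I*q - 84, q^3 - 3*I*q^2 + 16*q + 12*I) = q^2 - 4*I*q + 12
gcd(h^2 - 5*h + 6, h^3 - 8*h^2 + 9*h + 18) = h - 3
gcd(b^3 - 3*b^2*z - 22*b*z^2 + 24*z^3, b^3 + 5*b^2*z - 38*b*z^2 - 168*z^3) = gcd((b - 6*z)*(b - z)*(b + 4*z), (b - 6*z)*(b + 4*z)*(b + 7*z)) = -b^2 + 2*b*z + 24*z^2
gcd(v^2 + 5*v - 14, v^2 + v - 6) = v - 2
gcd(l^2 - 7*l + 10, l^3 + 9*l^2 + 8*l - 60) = l - 2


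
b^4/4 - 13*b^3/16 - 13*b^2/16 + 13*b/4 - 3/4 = (b/4 + 1/2)*(b - 3)*(b - 2)*(b - 1/4)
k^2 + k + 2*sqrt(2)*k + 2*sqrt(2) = (k + 1)*(k + 2*sqrt(2))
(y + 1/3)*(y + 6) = y^2 + 19*y/3 + 2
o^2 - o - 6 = (o - 3)*(o + 2)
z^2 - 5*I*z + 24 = (z - 8*I)*(z + 3*I)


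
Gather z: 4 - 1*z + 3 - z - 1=6 - 2*z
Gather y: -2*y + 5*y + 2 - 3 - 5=3*y - 6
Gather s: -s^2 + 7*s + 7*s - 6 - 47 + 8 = -s^2 + 14*s - 45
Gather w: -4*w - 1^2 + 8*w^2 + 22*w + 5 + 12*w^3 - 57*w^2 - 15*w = 12*w^3 - 49*w^2 + 3*w + 4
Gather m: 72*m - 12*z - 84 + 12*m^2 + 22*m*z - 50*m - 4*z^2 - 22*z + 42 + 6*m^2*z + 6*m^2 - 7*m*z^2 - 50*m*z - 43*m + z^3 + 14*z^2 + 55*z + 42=m^2*(6*z + 18) + m*(-7*z^2 - 28*z - 21) + z^3 + 10*z^2 + 21*z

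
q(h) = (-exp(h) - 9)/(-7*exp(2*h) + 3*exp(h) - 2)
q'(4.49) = -0.00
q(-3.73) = 4.67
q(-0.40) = 3.09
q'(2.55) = -0.03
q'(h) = (-exp(h) - 9)*(14*exp(2*h) - 3*exp(h))/(-7*exp(2*h) + 3*exp(h) - 2)^2 - exp(h)/(-7*exp(2*h) + 3*exp(h) - 2)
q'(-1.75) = 0.42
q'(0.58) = -1.08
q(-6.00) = 4.52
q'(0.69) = -0.88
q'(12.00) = 0.00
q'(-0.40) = -4.00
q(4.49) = 0.00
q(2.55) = 0.02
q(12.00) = 0.00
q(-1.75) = 5.43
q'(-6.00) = 0.02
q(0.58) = 0.57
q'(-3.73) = 0.17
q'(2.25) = -0.05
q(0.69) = 0.46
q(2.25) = 0.03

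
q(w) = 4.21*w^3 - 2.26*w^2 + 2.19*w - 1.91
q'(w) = 12.63*w^2 - 4.52*w + 2.19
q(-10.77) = -5546.96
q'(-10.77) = 1515.86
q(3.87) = 216.73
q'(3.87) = 173.86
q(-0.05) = -2.03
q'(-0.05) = 2.45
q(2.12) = 32.69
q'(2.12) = 49.37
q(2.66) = 67.16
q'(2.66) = 79.53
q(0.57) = -0.62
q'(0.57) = 3.72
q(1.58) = 12.51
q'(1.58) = 26.58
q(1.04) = 2.66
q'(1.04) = 11.15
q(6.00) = 839.23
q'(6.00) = 429.75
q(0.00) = -1.91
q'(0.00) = 2.19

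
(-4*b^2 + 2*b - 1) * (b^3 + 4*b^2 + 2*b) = -4*b^5 - 14*b^4 - b^3 - 2*b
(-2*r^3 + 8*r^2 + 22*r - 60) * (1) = -2*r^3 + 8*r^2 + 22*r - 60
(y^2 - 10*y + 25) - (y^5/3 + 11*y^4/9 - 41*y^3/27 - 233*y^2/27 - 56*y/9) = -y^5/3 - 11*y^4/9 + 41*y^3/27 + 260*y^2/27 - 34*y/9 + 25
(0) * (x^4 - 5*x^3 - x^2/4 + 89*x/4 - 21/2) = 0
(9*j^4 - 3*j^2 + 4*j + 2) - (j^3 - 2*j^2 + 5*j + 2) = 9*j^4 - j^3 - j^2 - j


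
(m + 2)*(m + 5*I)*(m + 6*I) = m^3 + 2*m^2 + 11*I*m^2 - 30*m + 22*I*m - 60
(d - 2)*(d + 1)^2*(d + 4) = d^4 + 4*d^3 - 3*d^2 - 14*d - 8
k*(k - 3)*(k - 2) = k^3 - 5*k^2 + 6*k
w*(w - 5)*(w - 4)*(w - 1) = w^4 - 10*w^3 + 29*w^2 - 20*w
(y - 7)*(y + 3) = y^2 - 4*y - 21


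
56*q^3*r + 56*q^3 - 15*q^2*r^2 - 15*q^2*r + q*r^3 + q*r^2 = (-8*q + r)*(-7*q + r)*(q*r + q)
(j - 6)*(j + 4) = j^2 - 2*j - 24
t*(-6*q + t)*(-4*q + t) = 24*q^2*t - 10*q*t^2 + t^3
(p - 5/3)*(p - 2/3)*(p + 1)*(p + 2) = p^4 + 2*p^3/3 - 35*p^2/9 - 4*p/3 + 20/9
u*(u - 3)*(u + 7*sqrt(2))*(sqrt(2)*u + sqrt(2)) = sqrt(2)*u^4 - 2*sqrt(2)*u^3 + 14*u^3 - 28*u^2 - 3*sqrt(2)*u^2 - 42*u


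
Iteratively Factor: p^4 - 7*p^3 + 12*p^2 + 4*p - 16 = (p - 4)*(p^3 - 3*p^2 + 4) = (p - 4)*(p - 2)*(p^2 - p - 2) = (p - 4)*(p - 2)^2*(p + 1)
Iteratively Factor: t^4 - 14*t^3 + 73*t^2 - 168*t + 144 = (t - 4)*(t^3 - 10*t^2 + 33*t - 36) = (t - 4)*(t - 3)*(t^2 - 7*t + 12) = (t - 4)*(t - 3)^2*(t - 4)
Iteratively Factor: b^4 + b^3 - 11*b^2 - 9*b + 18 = (b + 3)*(b^3 - 2*b^2 - 5*b + 6) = (b + 2)*(b + 3)*(b^2 - 4*b + 3) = (b - 1)*(b + 2)*(b + 3)*(b - 3)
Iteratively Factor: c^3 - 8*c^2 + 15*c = (c - 3)*(c^2 - 5*c) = (c - 5)*(c - 3)*(c)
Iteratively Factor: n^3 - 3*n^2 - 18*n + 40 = (n - 5)*(n^2 + 2*n - 8) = (n - 5)*(n + 4)*(n - 2)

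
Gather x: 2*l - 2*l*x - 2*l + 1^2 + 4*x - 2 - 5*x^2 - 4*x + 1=-2*l*x - 5*x^2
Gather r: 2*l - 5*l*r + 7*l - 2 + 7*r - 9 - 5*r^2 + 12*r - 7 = 9*l - 5*r^2 + r*(19 - 5*l) - 18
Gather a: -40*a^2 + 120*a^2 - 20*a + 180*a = 80*a^2 + 160*a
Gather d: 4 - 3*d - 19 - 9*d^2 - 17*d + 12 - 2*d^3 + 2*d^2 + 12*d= -2*d^3 - 7*d^2 - 8*d - 3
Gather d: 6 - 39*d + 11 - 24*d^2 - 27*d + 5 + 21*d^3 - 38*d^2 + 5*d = 21*d^3 - 62*d^2 - 61*d + 22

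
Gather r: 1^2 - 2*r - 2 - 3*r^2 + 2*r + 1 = -3*r^2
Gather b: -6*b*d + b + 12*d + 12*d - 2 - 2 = b*(1 - 6*d) + 24*d - 4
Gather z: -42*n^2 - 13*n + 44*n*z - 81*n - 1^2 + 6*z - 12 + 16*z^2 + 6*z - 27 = -42*n^2 - 94*n + 16*z^2 + z*(44*n + 12) - 40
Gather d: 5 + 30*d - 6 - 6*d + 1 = 24*d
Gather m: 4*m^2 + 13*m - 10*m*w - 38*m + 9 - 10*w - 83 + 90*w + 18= 4*m^2 + m*(-10*w - 25) + 80*w - 56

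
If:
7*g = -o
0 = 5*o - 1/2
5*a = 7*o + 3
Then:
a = 37/50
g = -1/70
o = 1/10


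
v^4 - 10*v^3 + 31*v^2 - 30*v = v*(v - 5)*(v - 3)*(v - 2)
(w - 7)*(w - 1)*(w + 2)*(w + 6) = w^4 - 45*w^2 - 40*w + 84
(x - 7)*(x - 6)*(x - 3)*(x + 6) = x^4 - 10*x^3 - 15*x^2 + 360*x - 756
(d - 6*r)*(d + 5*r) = d^2 - d*r - 30*r^2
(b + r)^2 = b^2 + 2*b*r + r^2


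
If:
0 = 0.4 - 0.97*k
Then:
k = 0.41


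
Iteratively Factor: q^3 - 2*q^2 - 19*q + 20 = (q + 4)*(q^2 - 6*q + 5) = (q - 1)*(q + 4)*(q - 5)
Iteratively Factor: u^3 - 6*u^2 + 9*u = (u - 3)*(u^2 - 3*u) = (u - 3)^2*(u)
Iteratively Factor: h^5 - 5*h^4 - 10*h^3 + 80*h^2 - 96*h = (h - 3)*(h^4 - 2*h^3 - 16*h^2 + 32*h) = h*(h - 3)*(h^3 - 2*h^2 - 16*h + 32) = h*(h - 3)*(h - 2)*(h^2 - 16) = h*(h - 4)*(h - 3)*(h - 2)*(h + 4)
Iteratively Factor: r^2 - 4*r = (r)*(r - 4)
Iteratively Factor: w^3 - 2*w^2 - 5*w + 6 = (w - 1)*(w^2 - w - 6) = (w - 1)*(w + 2)*(w - 3)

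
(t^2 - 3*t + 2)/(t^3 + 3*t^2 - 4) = (t - 2)/(t^2 + 4*t + 4)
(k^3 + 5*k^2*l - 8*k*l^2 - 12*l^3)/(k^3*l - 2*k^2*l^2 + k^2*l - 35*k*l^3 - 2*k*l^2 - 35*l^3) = (-k^3 - 5*k^2*l + 8*k*l^2 + 12*l^3)/(l*(-k^3 + 2*k^2*l - k^2 + 35*k*l^2 + 2*k*l + 35*l^2))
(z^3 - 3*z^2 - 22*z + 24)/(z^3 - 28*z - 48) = (z - 1)/(z + 2)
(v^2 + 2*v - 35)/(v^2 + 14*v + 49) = (v - 5)/(v + 7)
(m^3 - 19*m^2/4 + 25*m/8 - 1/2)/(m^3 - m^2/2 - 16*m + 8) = (m - 1/4)/(m + 4)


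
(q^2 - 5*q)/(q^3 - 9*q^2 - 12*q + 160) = q/(q^2 - 4*q - 32)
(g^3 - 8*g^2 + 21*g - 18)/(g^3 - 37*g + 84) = (g^2 - 5*g + 6)/(g^2 + 3*g - 28)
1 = 1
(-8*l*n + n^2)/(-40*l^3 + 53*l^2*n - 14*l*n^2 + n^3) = n/(5*l^2 - 6*l*n + n^2)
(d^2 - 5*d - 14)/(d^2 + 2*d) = (d - 7)/d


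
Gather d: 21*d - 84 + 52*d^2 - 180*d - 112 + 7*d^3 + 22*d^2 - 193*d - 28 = 7*d^3 + 74*d^2 - 352*d - 224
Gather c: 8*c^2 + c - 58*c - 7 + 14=8*c^2 - 57*c + 7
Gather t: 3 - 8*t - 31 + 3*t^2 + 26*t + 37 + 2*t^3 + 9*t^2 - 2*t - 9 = 2*t^3 + 12*t^2 + 16*t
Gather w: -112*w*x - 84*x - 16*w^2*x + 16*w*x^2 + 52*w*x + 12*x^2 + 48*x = -16*w^2*x + w*(16*x^2 - 60*x) + 12*x^2 - 36*x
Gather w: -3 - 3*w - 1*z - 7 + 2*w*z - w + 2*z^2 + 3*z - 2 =w*(2*z - 4) + 2*z^2 + 2*z - 12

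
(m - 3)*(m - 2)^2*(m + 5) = m^4 - 2*m^3 - 19*m^2 + 68*m - 60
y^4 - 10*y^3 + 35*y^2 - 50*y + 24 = (y - 4)*(y - 3)*(y - 2)*(y - 1)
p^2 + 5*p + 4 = (p + 1)*(p + 4)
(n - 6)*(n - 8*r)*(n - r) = n^3 - 9*n^2*r - 6*n^2 + 8*n*r^2 + 54*n*r - 48*r^2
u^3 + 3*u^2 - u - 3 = (u - 1)*(u + 1)*(u + 3)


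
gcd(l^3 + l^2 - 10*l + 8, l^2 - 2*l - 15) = 1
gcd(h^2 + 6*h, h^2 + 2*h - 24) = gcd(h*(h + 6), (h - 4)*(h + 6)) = h + 6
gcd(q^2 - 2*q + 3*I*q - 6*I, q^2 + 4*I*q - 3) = q + 3*I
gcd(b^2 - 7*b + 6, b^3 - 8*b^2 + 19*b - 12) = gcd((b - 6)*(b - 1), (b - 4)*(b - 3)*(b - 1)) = b - 1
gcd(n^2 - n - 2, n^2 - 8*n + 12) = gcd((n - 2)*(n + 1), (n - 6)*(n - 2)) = n - 2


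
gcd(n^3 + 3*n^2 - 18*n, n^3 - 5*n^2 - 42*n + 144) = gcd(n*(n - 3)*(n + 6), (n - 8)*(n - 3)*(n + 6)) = n^2 + 3*n - 18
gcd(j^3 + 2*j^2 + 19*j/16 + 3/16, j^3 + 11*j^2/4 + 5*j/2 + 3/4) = j^2 + 7*j/4 + 3/4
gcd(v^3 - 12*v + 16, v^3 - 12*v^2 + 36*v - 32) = v^2 - 4*v + 4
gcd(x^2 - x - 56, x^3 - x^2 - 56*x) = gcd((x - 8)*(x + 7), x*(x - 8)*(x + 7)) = x^2 - x - 56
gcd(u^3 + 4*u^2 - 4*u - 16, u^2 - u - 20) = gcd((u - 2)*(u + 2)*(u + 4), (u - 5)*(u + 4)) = u + 4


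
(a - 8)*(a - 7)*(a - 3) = a^3 - 18*a^2 + 101*a - 168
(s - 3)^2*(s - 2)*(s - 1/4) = s^4 - 33*s^3/4 + 23*s^2 - 93*s/4 + 9/2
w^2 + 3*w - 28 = (w - 4)*(w + 7)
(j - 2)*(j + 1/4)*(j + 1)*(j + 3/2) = j^4 + 3*j^3/4 - 27*j^2/8 - 31*j/8 - 3/4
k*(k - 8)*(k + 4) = k^3 - 4*k^2 - 32*k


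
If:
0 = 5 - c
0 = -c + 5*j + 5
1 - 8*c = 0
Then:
No Solution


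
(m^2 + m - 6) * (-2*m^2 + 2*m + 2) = -2*m^4 + 16*m^2 - 10*m - 12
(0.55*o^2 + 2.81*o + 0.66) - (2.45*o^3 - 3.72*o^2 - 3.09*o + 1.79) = -2.45*o^3 + 4.27*o^2 + 5.9*o - 1.13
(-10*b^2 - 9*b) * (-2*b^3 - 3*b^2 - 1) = 20*b^5 + 48*b^4 + 27*b^3 + 10*b^2 + 9*b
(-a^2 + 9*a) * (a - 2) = -a^3 + 11*a^2 - 18*a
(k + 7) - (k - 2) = 9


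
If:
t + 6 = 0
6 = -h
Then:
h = -6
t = -6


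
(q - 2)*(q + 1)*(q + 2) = q^3 + q^2 - 4*q - 4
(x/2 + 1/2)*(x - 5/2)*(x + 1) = x^3/2 - x^2/4 - 2*x - 5/4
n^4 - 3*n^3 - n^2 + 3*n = n*(n - 3)*(n - 1)*(n + 1)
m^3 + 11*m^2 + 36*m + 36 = (m + 2)*(m + 3)*(m + 6)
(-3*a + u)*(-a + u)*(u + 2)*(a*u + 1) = 3*a^3*u^2 + 6*a^3*u - 4*a^2*u^3 - 8*a^2*u^2 + 3*a^2*u + 6*a^2 + a*u^4 + 2*a*u^3 - 4*a*u^2 - 8*a*u + u^3 + 2*u^2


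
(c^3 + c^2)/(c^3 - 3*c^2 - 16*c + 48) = c^2*(c + 1)/(c^3 - 3*c^2 - 16*c + 48)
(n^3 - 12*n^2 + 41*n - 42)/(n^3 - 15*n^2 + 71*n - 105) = (n - 2)/(n - 5)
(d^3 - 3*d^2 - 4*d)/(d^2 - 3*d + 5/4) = 4*d*(d^2 - 3*d - 4)/(4*d^2 - 12*d + 5)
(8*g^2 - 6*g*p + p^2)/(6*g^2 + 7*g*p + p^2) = (8*g^2 - 6*g*p + p^2)/(6*g^2 + 7*g*p + p^2)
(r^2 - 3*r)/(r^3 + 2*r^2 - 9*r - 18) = r/(r^2 + 5*r + 6)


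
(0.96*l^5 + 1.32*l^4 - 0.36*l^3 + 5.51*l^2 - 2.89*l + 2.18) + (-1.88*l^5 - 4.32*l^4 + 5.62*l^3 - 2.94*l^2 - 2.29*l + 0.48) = -0.92*l^5 - 3.0*l^4 + 5.26*l^3 + 2.57*l^2 - 5.18*l + 2.66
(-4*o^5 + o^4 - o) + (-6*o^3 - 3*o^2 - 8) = -4*o^5 + o^4 - 6*o^3 - 3*o^2 - o - 8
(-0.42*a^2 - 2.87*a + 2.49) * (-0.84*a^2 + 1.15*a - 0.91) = 0.3528*a^4 + 1.9278*a^3 - 5.0099*a^2 + 5.4752*a - 2.2659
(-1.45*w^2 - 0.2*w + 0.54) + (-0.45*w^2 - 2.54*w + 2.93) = -1.9*w^2 - 2.74*w + 3.47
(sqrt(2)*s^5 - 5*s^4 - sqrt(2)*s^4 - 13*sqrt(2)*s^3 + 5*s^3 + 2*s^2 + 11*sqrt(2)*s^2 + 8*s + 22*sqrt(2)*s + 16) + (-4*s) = sqrt(2)*s^5 - 5*s^4 - sqrt(2)*s^4 - 13*sqrt(2)*s^3 + 5*s^3 + 2*s^2 + 11*sqrt(2)*s^2 + 4*s + 22*sqrt(2)*s + 16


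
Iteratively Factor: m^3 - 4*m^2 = (m - 4)*(m^2) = m*(m - 4)*(m)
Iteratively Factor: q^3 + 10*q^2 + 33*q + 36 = (q + 4)*(q^2 + 6*q + 9) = (q + 3)*(q + 4)*(q + 3)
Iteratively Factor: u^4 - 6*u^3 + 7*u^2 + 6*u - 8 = (u - 1)*(u^3 - 5*u^2 + 2*u + 8) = (u - 4)*(u - 1)*(u^2 - u - 2) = (u - 4)*(u - 2)*(u - 1)*(u + 1)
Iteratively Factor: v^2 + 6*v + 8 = (v + 4)*(v + 2)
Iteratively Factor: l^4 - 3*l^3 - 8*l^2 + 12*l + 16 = (l - 4)*(l^3 + l^2 - 4*l - 4) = (l - 4)*(l + 2)*(l^2 - l - 2) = (l - 4)*(l + 1)*(l + 2)*(l - 2)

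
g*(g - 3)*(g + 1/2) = g^3 - 5*g^2/2 - 3*g/2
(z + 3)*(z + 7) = z^2 + 10*z + 21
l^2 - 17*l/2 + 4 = (l - 8)*(l - 1/2)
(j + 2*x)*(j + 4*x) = j^2 + 6*j*x + 8*x^2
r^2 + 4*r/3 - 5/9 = (r - 1/3)*(r + 5/3)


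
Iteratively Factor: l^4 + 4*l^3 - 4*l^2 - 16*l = (l - 2)*(l^3 + 6*l^2 + 8*l) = l*(l - 2)*(l^2 + 6*l + 8) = l*(l - 2)*(l + 4)*(l + 2)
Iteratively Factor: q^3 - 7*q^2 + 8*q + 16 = (q - 4)*(q^2 - 3*q - 4) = (q - 4)^2*(q + 1)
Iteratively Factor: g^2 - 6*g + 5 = (g - 1)*(g - 5)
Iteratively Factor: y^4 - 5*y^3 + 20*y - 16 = (y + 2)*(y^3 - 7*y^2 + 14*y - 8) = (y - 2)*(y + 2)*(y^2 - 5*y + 4) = (y - 2)*(y - 1)*(y + 2)*(y - 4)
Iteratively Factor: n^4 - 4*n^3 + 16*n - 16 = (n - 2)*(n^3 - 2*n^2 - 4*n + 8) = (n - 2)*(n + 2)*(n^2 - 4*n + 4) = (n - 2)^2*(n + 2)*(n - 2)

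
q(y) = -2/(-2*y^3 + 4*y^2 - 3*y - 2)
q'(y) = -2*(6*y^2 - 8*y + 3)/(-2*y^3 + 4*y^2 - 3*y - 2)^2 = 2*(-6*y^2 + 8*y - 3)/(2*y^3 - 4*y^2 + 3*y + 2)^2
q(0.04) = 0.95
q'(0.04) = -1.20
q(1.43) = 0.51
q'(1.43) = -0.49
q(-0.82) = -0.47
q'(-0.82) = -1.50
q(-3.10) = -0.02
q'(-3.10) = -0.02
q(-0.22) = 1.78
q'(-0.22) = -7.98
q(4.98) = 0.01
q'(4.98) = -0.01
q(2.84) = 0.08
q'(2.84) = -0.10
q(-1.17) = -0.20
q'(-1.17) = -0.40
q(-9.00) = 0.00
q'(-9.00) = 0.00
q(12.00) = 0.00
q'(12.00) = 0.00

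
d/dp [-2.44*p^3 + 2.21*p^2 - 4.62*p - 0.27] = -7.32*p^2 + 4.42*p - 4.62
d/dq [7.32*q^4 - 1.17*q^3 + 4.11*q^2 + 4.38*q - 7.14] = 29.28*q^3 - 3.51*q^2 + 8.22*q + 4.38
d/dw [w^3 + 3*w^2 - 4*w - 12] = 3*w^2 + 6*w - 4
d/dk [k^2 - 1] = 2*k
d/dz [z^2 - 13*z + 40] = 2*z - 13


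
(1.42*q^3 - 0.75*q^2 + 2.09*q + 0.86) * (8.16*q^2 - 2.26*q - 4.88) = 11.5872*q^5 - 9.3292*q^4 + 11.8198*q^3 + 5.9542*q^2 - 12.1428*q - 4.1968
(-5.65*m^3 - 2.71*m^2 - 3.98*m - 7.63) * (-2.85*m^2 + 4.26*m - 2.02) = 16.1025*m^5 - 16.3455*m^4 + 11.2114*m^3 + 10.2649*m^2 - 24.4642*m + 15.4126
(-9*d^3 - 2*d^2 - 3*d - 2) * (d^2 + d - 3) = -9*d^5 - 11*d^4 + 22*d^3 + d^2 + 7*d + 6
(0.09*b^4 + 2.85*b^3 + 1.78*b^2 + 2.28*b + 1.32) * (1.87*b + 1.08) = 0.1683*b^5 + 5.4267*b^4 + 6.4066*b^3 + 6.186*b^2 + 4.9308*b + 1.4256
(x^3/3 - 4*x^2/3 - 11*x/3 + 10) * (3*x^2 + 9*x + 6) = x^5 - x^4 - 21*x^3 - 11*x^2 + 68*x + 60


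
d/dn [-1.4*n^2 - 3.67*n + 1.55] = -2.8*n - 3.67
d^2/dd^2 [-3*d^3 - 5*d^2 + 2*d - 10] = -18*d - 10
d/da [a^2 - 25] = 2*a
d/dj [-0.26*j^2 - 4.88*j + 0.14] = -0.52*j - 4.88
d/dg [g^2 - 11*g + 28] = 2*g - 11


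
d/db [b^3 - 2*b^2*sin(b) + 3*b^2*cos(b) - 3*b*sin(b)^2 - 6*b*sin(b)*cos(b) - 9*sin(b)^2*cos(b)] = -3*b^2*sin(b) - 2*b^2*cos(b) + 3*b^2 - 4*b*sin(b) - 3*b*sin(2*b) + 6*b*cos(b) - 6*b*cos(2*b) + 9*sin(b)/4 - 3*sin(2*b) - 27*sin(3*b)/4 + 3*cos(2*b)/2 - 3/2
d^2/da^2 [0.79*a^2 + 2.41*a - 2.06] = 1.58000000000000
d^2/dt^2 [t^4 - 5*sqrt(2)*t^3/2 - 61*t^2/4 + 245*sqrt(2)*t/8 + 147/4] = 12*t^2 - 15*sqrt(2)*t - 61/2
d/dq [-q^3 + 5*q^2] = q*(10 - 3*q)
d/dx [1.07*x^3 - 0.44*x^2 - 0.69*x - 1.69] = 3.21*x^2 - 0.88*x - 0.69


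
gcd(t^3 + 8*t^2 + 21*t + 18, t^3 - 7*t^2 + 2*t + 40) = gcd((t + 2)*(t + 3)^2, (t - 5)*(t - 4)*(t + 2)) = t + 2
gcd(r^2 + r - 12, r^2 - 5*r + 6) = r - 3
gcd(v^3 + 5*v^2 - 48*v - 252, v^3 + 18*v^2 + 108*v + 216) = v^2 + 12*v + 36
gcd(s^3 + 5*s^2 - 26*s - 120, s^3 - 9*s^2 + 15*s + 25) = s - 5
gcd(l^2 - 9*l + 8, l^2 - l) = l - 1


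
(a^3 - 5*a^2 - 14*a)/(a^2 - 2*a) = (a^2 - 5*a - 14)/(a - 2)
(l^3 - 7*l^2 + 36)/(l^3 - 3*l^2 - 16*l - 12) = (l - 3)/(l + 1)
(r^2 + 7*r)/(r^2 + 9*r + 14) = r/(r + 2)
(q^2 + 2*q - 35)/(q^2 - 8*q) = (q^2 + 2*q - 35)/(q*(q - 8))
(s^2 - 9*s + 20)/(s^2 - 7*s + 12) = (s - 5)/(s - 3)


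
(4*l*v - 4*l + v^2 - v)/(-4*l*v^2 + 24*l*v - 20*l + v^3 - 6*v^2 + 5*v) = (4*l + v)/(-4*l*v + 20*l + v^2 - 5*v)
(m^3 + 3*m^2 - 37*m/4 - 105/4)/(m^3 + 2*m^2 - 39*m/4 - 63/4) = (2*m + 5)/(2*m + 3)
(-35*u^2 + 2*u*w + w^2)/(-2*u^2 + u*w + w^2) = (-35*u^2 + 2*u*w + w^2)/(-2*u^2 + u*w + w^2)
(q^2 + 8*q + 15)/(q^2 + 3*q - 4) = (q^2 + 8*q + 15)/(q^2 + 3*q - 4)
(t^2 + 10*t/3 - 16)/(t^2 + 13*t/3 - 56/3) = (t + 6)/(t + 7)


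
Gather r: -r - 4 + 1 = -r - 3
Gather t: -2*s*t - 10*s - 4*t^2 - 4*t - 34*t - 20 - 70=-10*s - 4*t^2 + t*(-2*s - 38) - 90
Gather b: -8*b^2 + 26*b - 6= -8*b^2 + 26*b - 6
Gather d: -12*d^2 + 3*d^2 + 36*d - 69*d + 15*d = -9*d^2 - 18*d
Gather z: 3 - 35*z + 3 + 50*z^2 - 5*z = 50*z^2 - 40*z + 6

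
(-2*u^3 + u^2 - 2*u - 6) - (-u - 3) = -2*u^3 + u^2 - u - 3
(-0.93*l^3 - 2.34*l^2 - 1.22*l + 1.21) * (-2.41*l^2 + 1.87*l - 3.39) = 2.2413*l^5 + 3.9003*l^4 + 1.7171*l^3 + 2.7351*l^2 + 6.3985*l - 4.1019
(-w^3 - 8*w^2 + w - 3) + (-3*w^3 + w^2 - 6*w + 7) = -4*w^3 - 7*w^2 - 5*w + 4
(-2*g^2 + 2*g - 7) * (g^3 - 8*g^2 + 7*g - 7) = -2*g^5 + 18*g^4 - 37*g^3 + 84*g^2 - 63*g + 49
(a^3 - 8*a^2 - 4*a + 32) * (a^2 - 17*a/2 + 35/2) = a^5 - 33*a^4/2 + 163*a^3/2 - 74*a^2 - 342*a + 560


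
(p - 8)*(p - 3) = p^2 - 11*p + 24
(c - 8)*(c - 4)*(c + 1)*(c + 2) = c^4 - 9*c^3 - 2*c^2 + 72*c + 64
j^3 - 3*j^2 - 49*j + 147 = (j - 7)*(j - 3)*(j + 7)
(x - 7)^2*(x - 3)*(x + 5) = x^4 - 12*x^3 + 6*x^2 + 308*x - 735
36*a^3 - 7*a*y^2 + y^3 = (-6*a + y)*(-3*a + y)*(2*a + y)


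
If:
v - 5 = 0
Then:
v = 5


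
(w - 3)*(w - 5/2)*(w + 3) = w^3 - 5*w^2/2 - 9*w + 45/2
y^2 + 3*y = y*(y + 3)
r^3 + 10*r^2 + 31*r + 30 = (r + 2)*(r + 3)*(r + 5)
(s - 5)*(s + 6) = s^2 + s - 30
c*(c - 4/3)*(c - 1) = c^3 - 7*c^2/3 + 4*c/3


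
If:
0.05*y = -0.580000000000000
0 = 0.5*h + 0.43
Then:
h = -0.86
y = -11.60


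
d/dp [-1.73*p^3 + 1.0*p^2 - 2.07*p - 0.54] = -5.19*p^2 + 2.0*p - 2.07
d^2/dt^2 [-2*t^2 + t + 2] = -4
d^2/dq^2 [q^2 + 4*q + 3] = 2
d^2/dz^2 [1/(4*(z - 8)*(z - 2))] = ((z - 8)^2 + (z - 8)*(z - 2) + (z - 2)^2)/(2*(z - 8)^3*(z - 2)^3)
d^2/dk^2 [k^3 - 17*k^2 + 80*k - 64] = 6*k - 34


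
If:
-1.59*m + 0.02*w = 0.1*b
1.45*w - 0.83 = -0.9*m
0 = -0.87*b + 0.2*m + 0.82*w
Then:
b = 0.55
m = -0.03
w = 0.59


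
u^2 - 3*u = u*(u - 3)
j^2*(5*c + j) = 5*c*j^2 + j^3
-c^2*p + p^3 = p*(-c + p)*(c + p)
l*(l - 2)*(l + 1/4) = l^3 - 7*l^2/4 - l/2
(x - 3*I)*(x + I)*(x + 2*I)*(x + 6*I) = x^4 + 6*I*x^3 + 7*x^2 + 48*I*x - 36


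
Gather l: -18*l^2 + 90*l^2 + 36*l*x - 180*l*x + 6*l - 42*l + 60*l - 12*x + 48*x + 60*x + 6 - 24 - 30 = 72*l^2 + l*(24 - 144*x) + 96*x - 48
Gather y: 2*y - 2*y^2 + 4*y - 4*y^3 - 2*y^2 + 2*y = -4*y^3 - 4*y^2 + 8*y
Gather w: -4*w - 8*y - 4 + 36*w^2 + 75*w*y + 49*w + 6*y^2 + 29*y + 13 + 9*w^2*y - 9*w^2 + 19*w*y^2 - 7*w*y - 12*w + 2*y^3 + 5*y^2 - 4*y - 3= w^2*(9*y + 27) + w*(19*y^2 + 68*y + 33) + 2*y^3 + 11*y^2 + 17*y + 6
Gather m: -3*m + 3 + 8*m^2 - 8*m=8*m^2 - 11*m + 3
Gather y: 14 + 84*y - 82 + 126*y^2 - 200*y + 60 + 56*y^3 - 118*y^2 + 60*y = 56*y^3 + 8*y^2 - 56*y - 8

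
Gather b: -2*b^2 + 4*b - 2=-2*b^2 + 4*b - 2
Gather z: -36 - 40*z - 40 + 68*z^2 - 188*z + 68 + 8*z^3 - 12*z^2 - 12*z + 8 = 8*z^3 + 56*z^2 - 240*z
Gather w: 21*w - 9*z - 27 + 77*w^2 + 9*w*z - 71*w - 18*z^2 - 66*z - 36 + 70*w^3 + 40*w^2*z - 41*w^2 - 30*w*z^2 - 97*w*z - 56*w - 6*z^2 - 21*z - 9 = 70*w^3 + w^2*(40*z + 36) + w*(-30*z^2 - 88*z - 106) - 24*z^2 - 96*z - 72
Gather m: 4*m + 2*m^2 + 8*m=2*m^2 + 12*m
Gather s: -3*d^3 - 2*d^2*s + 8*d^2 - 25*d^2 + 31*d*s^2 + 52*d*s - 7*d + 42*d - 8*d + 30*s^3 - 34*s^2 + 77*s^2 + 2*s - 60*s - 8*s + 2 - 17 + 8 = -3*d^3 - 17*d^2 + 27*d + 30*s^3 + s^2*(31*d + 43) + s*(-2*d^2 + 52*d - 66) - 7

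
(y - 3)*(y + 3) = y^2 - 9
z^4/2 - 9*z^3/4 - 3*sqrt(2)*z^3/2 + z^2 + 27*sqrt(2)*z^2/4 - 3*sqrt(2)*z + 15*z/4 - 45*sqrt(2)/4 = (z/2 + 1/2)*(z - 3)*(z - 5/2)*(z - 3*sqrt(2))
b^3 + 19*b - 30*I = (b - 3*I)*(b - 2*I)*(b + 5*I)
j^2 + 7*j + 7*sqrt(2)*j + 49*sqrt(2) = (j + 7)*(j + 7*sqrt(2))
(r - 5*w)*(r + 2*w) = r^2 - 3*r*w - 10*w^2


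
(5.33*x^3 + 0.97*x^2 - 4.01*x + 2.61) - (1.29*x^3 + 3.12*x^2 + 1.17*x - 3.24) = 4.04*x^3 - 2.15*x^2 - 5.18*x + 5.85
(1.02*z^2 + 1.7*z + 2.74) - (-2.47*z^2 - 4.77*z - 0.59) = 3.49*z^2 + 6.47*z + 3.33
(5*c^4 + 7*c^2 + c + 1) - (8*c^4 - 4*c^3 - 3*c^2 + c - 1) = -3*c^4 + 4*c^3 + 10*c^2 + 2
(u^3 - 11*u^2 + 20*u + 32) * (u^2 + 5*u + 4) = u^5 - 6*u^4 - 31*u^3 + 88*u^2 + 240*u + 128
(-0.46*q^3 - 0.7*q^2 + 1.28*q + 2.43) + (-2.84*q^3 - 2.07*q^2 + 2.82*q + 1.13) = -3.3*q^3 - 2.77*q^2 + 4.1*q + 3.56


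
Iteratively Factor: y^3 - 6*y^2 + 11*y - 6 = (y - 2)*(y^2 - 4*y + 3) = (y - 3)*(y - 2)*(y - 1)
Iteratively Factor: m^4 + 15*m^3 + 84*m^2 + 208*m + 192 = (m + 4)*(m^3 + 11*m^2 + 40*m + 48) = (m + 3)*(m + 4)*(m^2 + 8*m + 16) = (m + 3)*(m + 4)^2*(m + 4)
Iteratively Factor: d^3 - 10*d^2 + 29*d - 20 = (d - 4)*(d^2 - 6*d + 5) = (d - 5)*(d - 4)*(d - 1)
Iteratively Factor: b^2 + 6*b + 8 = (b + 2)*(b + 4)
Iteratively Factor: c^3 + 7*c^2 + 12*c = (c)*(c^2 + 7*c + 12) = c*(c + 3)*(c + 4)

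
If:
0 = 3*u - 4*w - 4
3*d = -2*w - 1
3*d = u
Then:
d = 2/15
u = 2/5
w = -7/10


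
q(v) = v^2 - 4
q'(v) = 2*v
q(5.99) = 31.88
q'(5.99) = 11.98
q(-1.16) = -2.65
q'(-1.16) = -2.32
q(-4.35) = 14.92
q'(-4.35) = -8.70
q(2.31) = 1.34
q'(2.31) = 4.62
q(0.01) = -4.00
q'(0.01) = 0.02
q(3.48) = 8.11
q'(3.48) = 6.96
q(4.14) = 13.14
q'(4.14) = 8.28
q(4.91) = 20.11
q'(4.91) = 9.82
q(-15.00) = 221.00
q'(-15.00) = -30.00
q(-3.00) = 5.00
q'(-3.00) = -6.00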